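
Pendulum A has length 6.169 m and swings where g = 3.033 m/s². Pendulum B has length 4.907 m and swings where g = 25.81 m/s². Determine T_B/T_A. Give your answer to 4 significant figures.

0.3057

T = 2π√(L/g), so T_B/T_A = √((L_B/g_B)/(L_A/g_A)) = √((4.907/25.81)/(6.169/3.033)) = 0.3057.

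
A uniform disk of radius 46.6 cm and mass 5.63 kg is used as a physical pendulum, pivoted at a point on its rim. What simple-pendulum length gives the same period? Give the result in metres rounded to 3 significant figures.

The equivalent simple-pendulum length is L_eq = I/(md), where I is about the pivot and d = 0.4660 m.
I_cm = ½mR² = 0.6113 kg·m², so I = I_cm + md² = 0.6113 + 1.223 = 1.834 kg·m².
L_eq = 1.834/(5.63 × 0.4660) = 0.699 m.

0.699 m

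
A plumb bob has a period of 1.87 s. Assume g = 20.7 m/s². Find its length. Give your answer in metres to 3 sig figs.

1.83 m

From T = 2π√(L/g), L = gT²/(4π²) = 20.7 × 1.870²/(4π²) = 1.83 m.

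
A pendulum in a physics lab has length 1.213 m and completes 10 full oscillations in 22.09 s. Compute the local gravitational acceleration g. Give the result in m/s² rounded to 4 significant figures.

T = 22.09/10 = 2.2090 s.
From T = 2π√(L/g), g = 4π²L/T² = 4π² × 1.213/2.2090² = 9.814 m/s².

9.814 m/s²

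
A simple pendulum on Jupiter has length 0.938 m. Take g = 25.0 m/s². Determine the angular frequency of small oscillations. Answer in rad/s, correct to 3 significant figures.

5.16 rad/s

ω = √(g/L) = √(25.0/0.938) = 5.16 rad/s.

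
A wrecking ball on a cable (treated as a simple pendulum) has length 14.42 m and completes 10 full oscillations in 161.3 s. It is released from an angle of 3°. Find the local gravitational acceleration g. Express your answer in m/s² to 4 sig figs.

T = 161.3/10 = 16.130 s.
From T = 2π√(L/g), g = 4π²L/T² = 4π² × 14.42/16.130² = 2.188 m/s².

2.188 m/s²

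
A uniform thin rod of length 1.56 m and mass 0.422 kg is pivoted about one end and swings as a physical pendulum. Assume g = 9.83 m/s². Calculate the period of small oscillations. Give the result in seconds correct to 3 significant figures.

2.04 s

For a physical pendulum T = 2π√(I/(mgd)), with d = 0.7800 m from pivot to centre of mass.
I_cm = mL²/12 = 0.422 × 1.56²/12 = 0.08558 kg·m²; I = I_cm + md² = 0.08558 + 0.422 × 0.7800² = 0.3423 kg·m².
T = 2π√(0.3423/(0.422 × 9.83 × 0.7800)) = 2.04 s.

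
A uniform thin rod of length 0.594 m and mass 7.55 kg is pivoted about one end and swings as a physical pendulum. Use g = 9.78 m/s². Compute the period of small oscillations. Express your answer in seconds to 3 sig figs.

For a physical pendulum T = 2π√(I/(mgd)), with d = 0.2970 m from pivot to centre of mass.
I_cm = mL²/12 = 7.55 × 0.594²/12 = 0.2220 kg·m²; I = I_cm + md² = 0.2220 + 7.55 × 0.2970² = 0.8880 kg·m².
T = 2π√(0.8880/(7.55 × 9.78 × 0.2970)) = 1.26 s.

1.26 s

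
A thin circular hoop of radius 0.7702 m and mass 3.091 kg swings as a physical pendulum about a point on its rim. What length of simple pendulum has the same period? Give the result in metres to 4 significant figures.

1.540 m

The equivalent simple-pendulum length is L_eq = I/(md), where I is about the pivot and d = 0.77020 m.
I_cm = mR² = 1.8336 kg·m², so I = I_cm + md² = 1.8336 + 1.8336 = 3.6672 kg·m².
L_eq = 3.6672/(3.091 × 0.77020) = 1.540 m.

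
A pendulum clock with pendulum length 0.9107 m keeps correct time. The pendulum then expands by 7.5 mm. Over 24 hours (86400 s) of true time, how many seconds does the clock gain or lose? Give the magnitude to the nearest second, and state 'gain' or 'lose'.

T ∝ √L, so T'/T = √(0.91820/0.9107) = 1.00411.
In 86400 s of true time the clock registers 86400/1.00411 = 86046.4 s, so it loses 354 s.

lose 354 s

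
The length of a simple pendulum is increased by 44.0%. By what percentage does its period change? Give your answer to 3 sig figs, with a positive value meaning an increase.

20.0%

T ∝ √L, so T'/T = √(1.440) = 1.200.
Percentage change in T = (1.200 − 1) × 100% = 20.0%.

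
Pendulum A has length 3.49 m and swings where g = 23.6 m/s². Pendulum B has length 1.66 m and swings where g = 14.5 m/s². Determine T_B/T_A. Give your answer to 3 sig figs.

0.880

T = 2π√(L/g), so T_B/T_A = √((L_B/g_B)/(L_A/g_A)) = √((1.66/14.5)/(3.49/23.6)) = 0.880.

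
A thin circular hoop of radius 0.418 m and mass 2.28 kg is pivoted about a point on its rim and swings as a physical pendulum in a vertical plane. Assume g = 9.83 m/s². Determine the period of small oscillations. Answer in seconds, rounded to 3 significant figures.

I_cm = mr² = 0.3984 kg·m². The pivot is at distance d = 0.418 m from the centre of mass.
By the parallel-axis theorem, I = I_cm + md² = 0.3984 + 0.3984 = 0.7967 kg·m².
T = 2π√(I/(mgd)) = 2π√(0.7967/(2.28 × 9.83 × 0.418)) = 1.83 s.

1.83 s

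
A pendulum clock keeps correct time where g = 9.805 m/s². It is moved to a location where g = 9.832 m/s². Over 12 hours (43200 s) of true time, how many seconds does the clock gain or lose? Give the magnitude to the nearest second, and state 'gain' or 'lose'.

gain 59 s

The clock's period scales as T ∝ 1/√g, so T'/T = √(9.805/9.832) = 0.998626.
In 43200 s of true time the clock registers 43200/0.998626 = 43259.4 s, so it gains 59 s.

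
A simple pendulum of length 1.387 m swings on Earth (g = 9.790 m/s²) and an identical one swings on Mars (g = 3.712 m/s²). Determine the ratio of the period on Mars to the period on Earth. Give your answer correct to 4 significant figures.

1.624

T ∝ 1/√g, so T₂/T₁ = √(g₁/g₂) = √(9.790/3.712) = 1.624.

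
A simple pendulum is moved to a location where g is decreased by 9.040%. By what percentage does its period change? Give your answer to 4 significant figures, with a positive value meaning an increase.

T ∝ 1/√g, so T'/T = 1/√(0.90960) = 1.0485.
Percentage change in T = (1.0485 − 1) × 100% = 4.852%.

4.852%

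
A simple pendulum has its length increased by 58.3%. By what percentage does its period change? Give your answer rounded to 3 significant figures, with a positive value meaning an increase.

25.8%

T ∝ √L, so T'/T = √(1.583) = 1.258.
Percentage change in T = (1.258 − 1) × 100% = 25.8%.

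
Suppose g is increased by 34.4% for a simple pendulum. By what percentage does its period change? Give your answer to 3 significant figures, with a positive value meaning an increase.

T ∝ 1/√g, so T'/T = 1/√(1.344) = 0.8626.
Percentage change in T = (0.8626 − 1) × 100% = -13.7%.

-13.7%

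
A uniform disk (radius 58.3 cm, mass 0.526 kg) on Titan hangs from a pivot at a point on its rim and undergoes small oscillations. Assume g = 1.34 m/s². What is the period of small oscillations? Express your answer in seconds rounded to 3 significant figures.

I_cm = ½mr² = 0.08939 kg·m². The pivot is at distance d = 0.583 m from the centre of mass.
By the parallel-axis theorem, I = I_cm + md² = 0.08939 + 0.1788 = 0.2682 kg·m².
T = 2π√(I/(mgd)) = 2π√(0.2682/(0.526 × 1.34 × 0.583)) = 5.08 s.

5.08 s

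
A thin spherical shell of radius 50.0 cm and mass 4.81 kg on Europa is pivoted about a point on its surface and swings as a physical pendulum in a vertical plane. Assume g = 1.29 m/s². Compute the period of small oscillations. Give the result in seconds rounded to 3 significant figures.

I_cm = (2/3)mr² = 0.8017 kg·m². The pivot is at distance d = 0.500 m from the centre of mass.
By the parallel-axis theorem, I = I_cm + md² = 0.8017 + 1.202 = 2.004 kg·m².
T = 2π√(I/(mgd)) = 2π√(2.004/(4.81 × 1.29 × 0.500)) = 5.05 s.

5.05 s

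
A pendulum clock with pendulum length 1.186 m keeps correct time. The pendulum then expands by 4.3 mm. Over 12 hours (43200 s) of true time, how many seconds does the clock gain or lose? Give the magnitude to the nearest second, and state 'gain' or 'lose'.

T ∝ √L, so T'/T = √(1.19030/1.186) = 1.00181.
In 43200 s of true time the clock registers 43200/1.00181 = 43121.9 s, so it loses 78 s.

lose 78 s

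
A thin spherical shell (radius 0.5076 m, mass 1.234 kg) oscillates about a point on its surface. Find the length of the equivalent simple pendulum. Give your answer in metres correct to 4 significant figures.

The equivalent simple-pendulum length is L_eq = I/(md), where I is about the pivot and d = 0.50760 m.
I_cm = (2/3)mR² = 0.21197 kg·m², so I = I_cm + md² = 0.21197 + 0.31795 = 0.52992 kg·m².
L_eq = 0.52992/(1.234 × 0.50760) = 0.8460 m.

0.8460 m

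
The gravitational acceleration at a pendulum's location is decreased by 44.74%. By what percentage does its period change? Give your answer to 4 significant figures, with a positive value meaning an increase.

34.52%

T ∝ 1/√g, so T'/T = 1/√(0.55260) = 1.3452.
Percentage change in T = (1.3452 − 1) × 100% = 34.52%.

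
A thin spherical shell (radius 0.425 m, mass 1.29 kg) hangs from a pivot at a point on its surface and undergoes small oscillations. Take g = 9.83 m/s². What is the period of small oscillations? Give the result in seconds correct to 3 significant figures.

1.69 s

I_cm = (2/3)mr² = 0.1553 kg·m². The pivot is at distance d = 0.425 m from the centre of mass.
By the parallel-axis theorem, I = I_cm + md² = 0.1553 + 0.2330 = 0.3883 kg·m².
T = 2π√(I/(mgd)) = 2π√(0.3883/(1.29 × 9.83 × 0.425)) = 1.69 s.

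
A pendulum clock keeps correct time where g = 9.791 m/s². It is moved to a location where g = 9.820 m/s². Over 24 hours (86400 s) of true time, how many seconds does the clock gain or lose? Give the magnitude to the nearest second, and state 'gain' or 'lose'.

The clock's period scales as T ∝ 1/√g, so T'/T = √(9.791/9.820) = 0.998522.
In 86400 s of true time the clock registers 86400/0.998522 = 86527.9 s, so it gains 128 s.

gain 128 s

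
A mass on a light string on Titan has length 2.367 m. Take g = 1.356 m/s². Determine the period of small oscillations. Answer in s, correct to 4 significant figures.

8.301 s

T = 2π√(L/g) = 2π√(2.367/1.356) = 2π × 1.3212 = 8.301 s.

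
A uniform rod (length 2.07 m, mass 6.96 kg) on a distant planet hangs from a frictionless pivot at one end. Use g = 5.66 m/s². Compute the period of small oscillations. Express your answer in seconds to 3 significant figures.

For a physical pendulum T = 2π√(I/(mgd)), with d = 1.035 m from pivot to centre of mass.
I_cm = mL²/12 = 6.96 × 2.07²/12 = 2.485 kg·m²; I = I_cm + md² = 2.485 + 6.96 × 1.035² = 9.941 kg·m².
T = 2π√(9.941/(6.96 × 5.66 × 1.035)) = 3.10 s.

3.10 s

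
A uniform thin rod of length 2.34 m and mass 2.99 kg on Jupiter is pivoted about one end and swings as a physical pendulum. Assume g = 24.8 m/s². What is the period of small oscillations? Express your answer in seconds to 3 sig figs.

1.58 s

For a physical pendulum T = 2π√(I/(mgd)), with d = 1.170 m from pivot to centre of mass.
I_cm = mL²/12 = 2.99 × 2.34²/12 = 1.364 kg·m²; I = I_cm + md² = 1.364 + 2.99 × 1.170² = 5.457 kg·m².
T = 2π√(5.457/(2.99 × 24.8 × 1.170)) = 1.58 s.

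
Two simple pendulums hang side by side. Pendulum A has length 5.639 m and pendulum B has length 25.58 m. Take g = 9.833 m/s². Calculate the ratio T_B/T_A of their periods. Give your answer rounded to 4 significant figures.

T ∝ √L, so T_B/T_A = √(L_B/L_A) = √(25.58/5.639) = 2.130.

2.130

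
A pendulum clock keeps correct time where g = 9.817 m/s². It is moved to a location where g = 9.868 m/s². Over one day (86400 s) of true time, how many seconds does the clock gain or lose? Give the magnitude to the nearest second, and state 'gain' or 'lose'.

The clock's period scales as T ∝ 1/√g, so T'/T = √(9.817/9.868) = 0.997413.
In 86400 s of true time the clock registers 86400/0.997413 = 86624.1 s, so it gains 224 s.

gain 224 s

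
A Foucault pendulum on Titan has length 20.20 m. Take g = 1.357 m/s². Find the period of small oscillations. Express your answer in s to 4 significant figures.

T = 2π√(L/g) = 2π√(20.20/1.357) = 2π × 3.8582 = 24.24 s.

24.24 s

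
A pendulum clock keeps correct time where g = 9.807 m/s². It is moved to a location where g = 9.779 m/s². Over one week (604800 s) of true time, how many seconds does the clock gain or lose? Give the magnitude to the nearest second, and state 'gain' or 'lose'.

lose 864 s

The clock's period scales as T ∝ 1/√g, so T'/T = √(9.807/9.779) = 1.00143.
In 604800 s of true time the clock registers 604800/1.00143 = 603936.0 s, so it loses 864 s.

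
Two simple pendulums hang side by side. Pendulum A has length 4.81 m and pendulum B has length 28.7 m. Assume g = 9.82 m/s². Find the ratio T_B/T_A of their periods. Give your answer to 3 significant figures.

T ∝ √L, so T_B/T_A = √(L_B/L_A) = √(28.7/4.81) = 2.44.

2.44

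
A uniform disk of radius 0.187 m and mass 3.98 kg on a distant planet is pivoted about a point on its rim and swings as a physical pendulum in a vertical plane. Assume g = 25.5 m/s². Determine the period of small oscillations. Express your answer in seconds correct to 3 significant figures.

0.659 s

I_cm = ½mr² = 0.06959 kg·m². The pivot is at distance d = 0.187 m from the centre of mass.
By the parallel-axis theorem, I = I_cm + md² = 0.06959 + 0.1392 = 0.2088 kg·m².
T = 2π√(I/(mgd)) = 2π√(0.2088/(3.98 × 25.5 × 0.187)) = 0.659 s.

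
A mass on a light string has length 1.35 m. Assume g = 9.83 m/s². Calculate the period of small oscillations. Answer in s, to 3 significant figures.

T = 2π√(L/g) = 2π√(1.35/9.83) = 2π × 0.3706 = 2.33 s.

2.33 s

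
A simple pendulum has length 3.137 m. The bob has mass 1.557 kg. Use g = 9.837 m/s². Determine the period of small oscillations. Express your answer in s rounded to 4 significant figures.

3.548 s

T = 2π√(L/g) = 2π√(3.137/9.837) = 2π × 0.56471 = 3.548 s.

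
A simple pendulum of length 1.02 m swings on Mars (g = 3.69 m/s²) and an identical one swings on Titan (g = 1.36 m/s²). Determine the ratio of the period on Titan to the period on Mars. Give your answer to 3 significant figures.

T ∝ 1/√g, so T₂/T₁ = √(g₁/g₂) = √(3.69/1.36) = 1.65.

1.65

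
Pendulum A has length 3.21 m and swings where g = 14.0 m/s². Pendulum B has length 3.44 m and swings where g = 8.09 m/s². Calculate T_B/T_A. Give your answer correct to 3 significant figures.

T = 2π√(L/g), so T_B/T_A = √((L_B/g_B)/(L_A/g_A)) = √((3.44/8.09)/(3.21/14.0)) = 1.36.

1.36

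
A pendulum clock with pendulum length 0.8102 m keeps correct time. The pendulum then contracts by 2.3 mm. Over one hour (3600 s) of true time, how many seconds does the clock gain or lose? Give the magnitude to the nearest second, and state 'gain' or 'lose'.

gain 5 s

T ∝ √L, so T'/T = √(0.80790/0.8102) = 0.998580.
In 3600 s of true time the clock registers 3600/0.998580 = 3605.1 s, so it gains 5 s.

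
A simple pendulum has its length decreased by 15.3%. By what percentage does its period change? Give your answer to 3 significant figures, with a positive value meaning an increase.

T ∝ √L, so T'/T = √(0.8470) = 0.9203.
Percentage change in T = (0.9203 − 1) × 100% = -7.97%.

-7.97%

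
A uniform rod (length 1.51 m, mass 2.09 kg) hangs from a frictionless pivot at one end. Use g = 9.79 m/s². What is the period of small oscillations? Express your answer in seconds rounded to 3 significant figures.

2.01 s

For a physical pendulum T = 2π√(I/(mgd)), with d = 0.7550 m from pivot to centre of mass.
I_cm = mL²/12 = 2.09 × 1.51²/12 = 0.3971 kg·m²; I = I_cm + md² = 0.3971 + 2.09 × 0.7550² = 1.588 kg·m².
T = 2π√(1.588/(2.09 × 9.79 × 0.7550)) = 2.01 s.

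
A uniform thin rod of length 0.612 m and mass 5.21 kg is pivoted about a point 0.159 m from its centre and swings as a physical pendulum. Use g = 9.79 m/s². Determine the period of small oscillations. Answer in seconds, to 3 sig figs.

1.20 s

For a physical pendulum T = 2π√(I/(mgd)), with d = 0.1590 m from pivot to centre of mass.
I_cm = mL²/12 = 5.21 × 0.612²/12 = 0.1626 kg·m²; I = I_cm + md² = 0.1626 + 5.21 × 0.1590² = 0.2943 kg·m².
T = 2π√(0.2943/(5.21 × 9.79 × 0.1590)) = 1.20 s.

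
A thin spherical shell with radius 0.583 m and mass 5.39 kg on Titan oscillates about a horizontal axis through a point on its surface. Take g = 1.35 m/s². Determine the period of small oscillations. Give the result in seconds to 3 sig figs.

I_cm = (2/3)mr² = 1.221 kg·m². The pivot is at distance d = 0.583 m from the centre of mass.
By the parallel-axis theorem, I = I_cm + md² = 1.221 + 1.832 = 3.053 kg·m².
T = 2π√(I/(mgd)) = 2π√(3.053/(5.39 × 1.35 × 0.583)) = 5.33 s.

5.33 s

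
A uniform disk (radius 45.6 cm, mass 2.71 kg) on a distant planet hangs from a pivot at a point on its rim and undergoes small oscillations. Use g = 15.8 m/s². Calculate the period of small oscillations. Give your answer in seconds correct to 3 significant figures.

I_cm = ½mr² = 0.2818 kg·m². The pivot is at distance d = 0.456 m from the centre of mass.
By the parallel-axis theorem, I = I_cm + md² = 0.2818 + 0.5635 = 0.8453 kg·m².
T = 2π√(I/(mgd)) = 2π√(0.8453/(2.71 × 15.8 × 0.456)) = 1.31 s.

1.31 s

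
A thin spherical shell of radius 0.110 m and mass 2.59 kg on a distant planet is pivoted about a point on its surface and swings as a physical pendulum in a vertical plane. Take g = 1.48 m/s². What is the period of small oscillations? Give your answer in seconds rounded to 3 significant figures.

2.21 s

I_cm = (2/3)mr² = 0.02089 kg·m². The pivot is at distance d = 0.110 m from the centre of mass.
By the parallel-axis theorem, I = I_cm + md² = 0.02089 + 0.03134 = 0.05223 kg·m².
T = 2π√(I/(mgd)) = 2π√(0.05223/(2.59 × 1.48 × 0.110)) = 2.21 s.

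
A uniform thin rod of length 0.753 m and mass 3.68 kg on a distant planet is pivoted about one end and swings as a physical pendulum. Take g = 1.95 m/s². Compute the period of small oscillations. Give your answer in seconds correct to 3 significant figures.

For a physical pendulum T = 2π√(I/(mgd)), with d = 0.3765 m from pivot to centre of mass.
I_cm = mL²/12 = 3.68 × 0.753²/12 = 0.1739 kg·m²; I = I_cm + md² = 0.1739 + 3.68 × 0.3765² = 0.6955 kg·m².
T = 2π√(0.6955/(3.68 × 1.95 × 0.3765)) = 3.19 s.

3.19 s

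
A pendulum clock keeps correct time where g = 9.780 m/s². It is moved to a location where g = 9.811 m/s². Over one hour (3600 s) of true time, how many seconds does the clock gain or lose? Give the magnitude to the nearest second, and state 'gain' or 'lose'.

gain 6 s

The clock's period scales as T ∝ 1/√g, so T'/T = √(9.780/9.811) = 0.998419.
In 3600 s of true time the clock registers 3600/0.998419 = 3605.7 s, so it gains 6 s.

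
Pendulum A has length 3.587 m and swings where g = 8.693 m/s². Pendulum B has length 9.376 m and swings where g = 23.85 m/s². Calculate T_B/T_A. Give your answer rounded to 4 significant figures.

T = 2π√(L/g), so T_B/T_A = √((L_B/g_B)/(L_A/g_A)) = √((9.376/23.85)/(3.587/8.693)) = 0.9761.

0.9761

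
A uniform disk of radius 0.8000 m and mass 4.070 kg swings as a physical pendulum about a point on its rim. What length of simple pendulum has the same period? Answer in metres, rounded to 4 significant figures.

The equivalent simple-pendulum length is L_eq = I/(md), where I is about the pivot and d = 0.80000 m.
I_cm = ½mR² = 1.3024 kg·m², so I = I_cm + md² = 1.3024 + 2.6048 = 3.9072 kg·m².
L_eq = 3.9072/(4.070 × 0.80000) = 1.200 m.

1.200 m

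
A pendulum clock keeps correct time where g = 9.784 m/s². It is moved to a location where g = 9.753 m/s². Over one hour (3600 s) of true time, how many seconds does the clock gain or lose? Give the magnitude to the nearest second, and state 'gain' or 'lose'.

The clock's period scales as T ∝ 1/√g, so T'/T = √(9.784/9.753) = 1.00159.
In 3600 s of true time the clock registers 3600/1.00159 = 3594.3 s, so it loses 6 s.

lose 6 s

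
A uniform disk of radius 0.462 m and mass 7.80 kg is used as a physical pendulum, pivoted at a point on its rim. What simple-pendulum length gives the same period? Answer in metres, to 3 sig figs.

0.693 m

The equivalent simple-pendulum length is L_eq = I/(md), where I is about the pivot and d = 0.4620 m.
I_cm = ½mR² = 0.8324 kg·m², so I = I_cm + md² = 0.8324 + 1.665 = 2.497 kg·m².
L_eq = 2.497/(7.80 × 0.4620) = 0.693 m.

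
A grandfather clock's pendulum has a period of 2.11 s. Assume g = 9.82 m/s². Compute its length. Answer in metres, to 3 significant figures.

1.11 m

From T = 2π√(L/g), L = gT²/(4π²) = 9.82 × 2.110²/(4π²) = 1.11 m.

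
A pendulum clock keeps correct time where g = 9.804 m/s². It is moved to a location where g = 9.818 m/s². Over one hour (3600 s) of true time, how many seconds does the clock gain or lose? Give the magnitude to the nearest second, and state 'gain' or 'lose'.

gain 3 s

The clock's period scales as T ∝ 1/√g, so T'/T = √(9.804/9.818) = 0.999287.
In 3600 s of true time the clock registers 3600/0.999287 = 3602.6 s, so it gains 3 s.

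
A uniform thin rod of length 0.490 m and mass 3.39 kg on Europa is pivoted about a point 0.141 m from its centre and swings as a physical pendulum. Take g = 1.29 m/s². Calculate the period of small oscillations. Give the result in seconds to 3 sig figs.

For a physical pendulum T = 2π√(I/(mgd)), with d = 0.1410 m from pivot to centre of mass.
I_cm = mL²/12 = 3.39 × 0.490²/12 = 0.06783 kg·m²; I = I_cm + md² = 0.06783 + 3.39 × 0.1410² = 0.1352 kg·m².
T = 2π√(0.1352/(3.39 × 1.29 × 0.1410)) = 2.94 s.

2.94 s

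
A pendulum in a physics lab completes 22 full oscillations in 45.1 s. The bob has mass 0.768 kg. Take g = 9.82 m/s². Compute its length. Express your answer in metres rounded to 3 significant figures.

T = 45.1/22 = 2.050 s.
From T = 2π√(L/g), L = gT²/(4π²) = 9.82 × 2.050²/(4π²) = 1.05 m.

1.05 m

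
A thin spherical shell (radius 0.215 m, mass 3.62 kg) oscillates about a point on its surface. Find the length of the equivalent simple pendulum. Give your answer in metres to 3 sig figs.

0.358 m

The equivalent simple-pendulum length is L_eq = I/(md), where I is about the pivot and d = 0.2150 m.
I_cm = (2/3)mR² = 0.1116 kg·m², so I = I_cm + md² = 0.1116 + 0.1673 = 0.2789 kg·m².
L_eq = 0.2789/(3.62 × 0.2150) = 0.358 m.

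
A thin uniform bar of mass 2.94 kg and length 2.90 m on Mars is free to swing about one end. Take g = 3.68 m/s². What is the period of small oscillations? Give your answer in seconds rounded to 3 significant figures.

4.55 s

For a physical pendulum T = 2π√(I/(mgd)), with d = 1.450 m from pivot to centre of mass.
I_cm = mL²/12 = 2.94 × 2.90²/12 = 2.060 kg·m²; I = I_cm + md² = 2.060 + 2.94 × 1.450² = 8.242 kg·m².
T = 2π√(8.242/(2.94 × 3.68 × 1.450)) = 4.55 s.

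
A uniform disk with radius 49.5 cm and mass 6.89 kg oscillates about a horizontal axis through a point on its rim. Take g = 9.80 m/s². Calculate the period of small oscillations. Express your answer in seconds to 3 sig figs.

I_cm = ½mr² = 0.8441 kg·m². The pivot is at distance d = 0.495 m from the centre of mass.
By the parallel-axis theorem, I = I_cm + md² = 0.8441 + 1.688 = 2.532 kg·m².
T = 2π√(I/(mgd)) = 2π√(2.532/(6.89 × 9.80 × 0.495)) = 1.73 s.

1.73 s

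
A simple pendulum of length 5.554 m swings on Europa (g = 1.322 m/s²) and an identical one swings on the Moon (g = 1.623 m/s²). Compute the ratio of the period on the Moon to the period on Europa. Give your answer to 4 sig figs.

T ∝ 1/√g, so T₂/T₁ = √(g₁/g₂) = √(1.322/1.623) = 0.9025.

0.9025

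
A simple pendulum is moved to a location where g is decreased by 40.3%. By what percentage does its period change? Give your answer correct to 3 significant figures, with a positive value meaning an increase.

T ∝ 1/√g, so T'/T = 1/√(0.5970) = 1.294.
Percentage change in T = (1.294 − 1) × 100% = 29.4%.

29.4%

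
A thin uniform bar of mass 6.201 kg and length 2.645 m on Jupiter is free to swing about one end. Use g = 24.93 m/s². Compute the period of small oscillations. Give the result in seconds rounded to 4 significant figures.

For a physical pendulum T = 2π√(I/(mgd)), with d = 1.3225 m from pivot to centre of mass.
I_cm = mL²/12 = 6.201 × 2.645²/12 = 3.6152 kg·m²; I = I_cm + md² = 3.6152 + 6.201 × 1.3225² = 14.461 kg·m².
T = 2π√(14.461/(6.201 × 24.93 × 1.3225)) = 1.671 s.

1.671 s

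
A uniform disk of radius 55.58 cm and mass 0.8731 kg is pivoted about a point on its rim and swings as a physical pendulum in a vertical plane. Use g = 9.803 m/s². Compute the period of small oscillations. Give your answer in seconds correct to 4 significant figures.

1.832 s

I_cm = ½mr² = 0.13486 kg·m². The pivot is at distance d = 0.5558 m from the centre of mass.
By the parallel-axis theorem, I = I_cm + md² = 0.13486 + 0.26971 = 0.40457 kg·m².
T = 2π√(I/(mgd)) = 2π√(0.40457/(0.8731 × 9.803 × 0.5558)) = 1.832 s.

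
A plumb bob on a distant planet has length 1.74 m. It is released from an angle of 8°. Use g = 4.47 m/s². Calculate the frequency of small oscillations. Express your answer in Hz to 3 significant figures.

0.255 Hz

T = 2π√(L/g) = 2π√(1.74/4.47) = 3.920 s, so f = 1/T = 0.255 Hz.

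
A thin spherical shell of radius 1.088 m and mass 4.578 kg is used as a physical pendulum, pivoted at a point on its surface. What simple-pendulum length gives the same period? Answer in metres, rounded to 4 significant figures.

The equivalent simple-pendulum length is L_eq = I/(md), where I is about the pivot and d = 1.0880 m.
I_cm = (2/3)mR² = 3.6128 kg·m², so I = I_cm + md² = 3.6128 + 5.4192 = 9.0320 kg·m².
L_eq = 9.0320/(4.578 × 1.0880) = 1.813 m.

1.813 m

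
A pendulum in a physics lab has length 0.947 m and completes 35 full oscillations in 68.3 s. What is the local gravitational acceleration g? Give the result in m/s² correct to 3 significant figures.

T = 68.3/35 = 1.951 s.
From T = 2π√(L/g), g = 4π²L/T² = 4π² × 0.947/1.951² = 9.82 m/s².

9.82 m/s²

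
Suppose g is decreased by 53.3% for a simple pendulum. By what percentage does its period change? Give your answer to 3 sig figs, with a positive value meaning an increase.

T ∝ 1/√g, so T'/T = 1/√(0.4670) = 1.463.
Percentage change in T = (1.463 − 1) × 100% = 46.3%.

46.3%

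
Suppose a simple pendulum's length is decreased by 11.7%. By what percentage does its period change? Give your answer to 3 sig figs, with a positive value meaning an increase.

T ∝ √L, so T'/T = √(0.8830) = 0.9397.
Percentage change in T = (0.9397 − 1) × 100% = -6.03%.

-6.03%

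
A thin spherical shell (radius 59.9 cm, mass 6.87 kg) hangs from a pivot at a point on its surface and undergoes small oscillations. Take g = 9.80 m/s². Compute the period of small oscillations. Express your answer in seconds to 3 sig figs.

I_cm = (2/3)mr² = 1.643 kg·m². The pivot is at distance d = 0.599 m from the centre of mass.
By the parallel-axis theorem, I = I_cm + md² = 1.643 + 2.465 = 4.108 kg·m².
T = 2π√(I/(mgd)) = 2π√(4.108/(6.87 × 9.80 × 0.599)) = 2.01 s.

2.01 s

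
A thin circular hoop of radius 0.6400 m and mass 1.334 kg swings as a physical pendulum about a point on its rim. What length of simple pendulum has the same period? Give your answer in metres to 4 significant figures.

The equivalent simple-pendulum length is L_eq = I/(md), where I is about the pivot and d = 0.64000 m.
I_cm = mR² = 0.54641 kg·m², so I = I_cm + md² = 0.54641 + 0.54641 = 1.0928 kg·m².
L_eq = 1.0928/(1.334 × 0.64000) = 1.280 m.

1.280 m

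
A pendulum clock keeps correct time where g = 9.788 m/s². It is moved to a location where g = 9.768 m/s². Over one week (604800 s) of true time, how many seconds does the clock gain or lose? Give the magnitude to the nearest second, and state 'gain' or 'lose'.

The clock's period scales as T ∝ 1/√g, so T'/T = √(9.788/9.768) = 1.00102.
In 604800 s of true time the clock registers 604800/1.00102 = 604181.8 s, so it loses 618 s.

lose 618 s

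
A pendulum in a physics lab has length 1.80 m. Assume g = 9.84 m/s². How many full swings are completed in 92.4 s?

34

T = 2π√(L/g) = 2π√(1.80/9.84) = 2.687 s.
Number of complete oscillations = ⌊92.4/2.687⌋ = ⌊34.38⌋ = 34.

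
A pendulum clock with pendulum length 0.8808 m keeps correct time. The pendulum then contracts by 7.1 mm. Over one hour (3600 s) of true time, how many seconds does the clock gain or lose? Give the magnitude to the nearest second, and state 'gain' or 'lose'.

gain 15 s

T ∝ √L, so T'/T = √(0.87370/0.8808) = 0.995961.
In 3600 s of true time the clock registers 3600/0.995961 = 3614.6 s, so it gains 15 s.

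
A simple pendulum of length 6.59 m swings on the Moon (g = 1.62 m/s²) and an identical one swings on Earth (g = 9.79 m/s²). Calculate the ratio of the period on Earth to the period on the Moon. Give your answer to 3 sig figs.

T ∝ 1/√g, so T₂/T₁ = √(g₁/g₂) = √(1.62/9.79) = 0.407.

0.407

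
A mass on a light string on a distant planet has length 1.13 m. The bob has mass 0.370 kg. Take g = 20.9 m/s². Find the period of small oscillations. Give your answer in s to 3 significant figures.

T = 2π√(L/g) = 2π√(1.13/20.9) = 2π × 0.2325 = 1.46 s.

1.46 s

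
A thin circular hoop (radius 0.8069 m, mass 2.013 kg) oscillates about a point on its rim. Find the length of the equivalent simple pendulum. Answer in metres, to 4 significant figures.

The equivalent simple-pendulum length is L_eq = I/(md), where I is about the pivot and d = 0.80690 m.
I_cm = mR² = 1.3106 kg·m², so I = I_cm + md² = 1.3106 + 1.3106 = 2.6213 kg·m².
L_eq = 2.6213/(2.013 × 0.80690) = 1.614 m.

1.614 m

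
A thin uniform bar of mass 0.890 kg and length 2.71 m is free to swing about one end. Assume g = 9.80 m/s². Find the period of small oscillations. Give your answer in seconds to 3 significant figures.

2.70 s

For a physical pendulum T = 2π√(I/(mgd)), with d = 1.355 m from pivot to centre of mass.
I_cm = mL²/12 = 0.890 × 2.71²/12 = 0.5447 kg·m²; I = I_cm + md² = 0.5447 + 0.890 × 1.355² = 2.179 kg·m².
T = 2π√(2.179/(0.890 × 9.80 × 1.355)) = 2.70 s.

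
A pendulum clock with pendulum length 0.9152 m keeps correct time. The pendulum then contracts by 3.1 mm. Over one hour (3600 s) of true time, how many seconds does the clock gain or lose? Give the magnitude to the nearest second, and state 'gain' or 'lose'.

gain 6 s

T ∝ √L, so T'/T = √(0.91210/0.9152) = 0.998305.
In 3600 s of true time the clock registers 3600/0.998305 = 3606.1 s, so it gains 6 s.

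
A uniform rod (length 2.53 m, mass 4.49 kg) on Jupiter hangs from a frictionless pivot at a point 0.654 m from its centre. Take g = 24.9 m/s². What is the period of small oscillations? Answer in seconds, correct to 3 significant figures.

1.53 s

For a physical pendulum T = 2π√(I/(mgd)), with d = 0.6540 m from pivot to centre of mass.
I_cm = mL²/12 = 4.49 × 2.53²/12 = 2.395 kg·m²; I = I_cm + md² = 2.395 + 4.49 × 0.6540² = 4.315 kg·m².
T = 2π√(4.315/(4.49 × 24.9 × 0.6540)) = 1.53 s.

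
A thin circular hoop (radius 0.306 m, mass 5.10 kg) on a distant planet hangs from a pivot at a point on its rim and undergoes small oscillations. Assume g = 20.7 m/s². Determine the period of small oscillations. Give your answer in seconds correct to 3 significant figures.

I_cm = mr² = 0.4775 kg·m². The pivot is at distance d = 0.306 m from the centre of mass.
By the parallel-axis theorem, I = I_cm + md² = 0.4775 + 0.4775 = 0.9551 kg·m².
T = 2π√(I/(mgd)) = 2π√(0.9551/(5.10 × 20.7 × 0.306)) = 1.08 s.

1.08 s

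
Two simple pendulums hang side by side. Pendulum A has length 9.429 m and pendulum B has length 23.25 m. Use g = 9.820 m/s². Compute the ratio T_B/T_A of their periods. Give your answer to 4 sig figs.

T ∝ √L, so T_B/T_A = √(L_B/L_A) = √(23.25/9.429) = 1.570.

1.570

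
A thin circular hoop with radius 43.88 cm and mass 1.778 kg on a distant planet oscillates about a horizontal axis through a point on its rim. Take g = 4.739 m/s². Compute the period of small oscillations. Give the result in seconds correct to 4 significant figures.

I_cm = mr² = 0.34235 kg·m². The pivot is at distance d = 0.4388 m from the centre of mass.
By the parallel-axis theorem, I = I_cm + md² = 0.34235 + 0.34235 = 0.68469 kg·m².
T = 2π√(I/(mgd)) = 2π√(0.68469/(1.778 × 4.739 × 0.4388)) = 2.704 s.

2.704 s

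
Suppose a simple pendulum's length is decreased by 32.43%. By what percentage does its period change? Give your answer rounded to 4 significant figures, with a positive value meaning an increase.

-17.80%

T ∝ √L, so T'/T = √(0.67570) = 0.82201.
Percentage change in T = (0.82201 − 1) × 100% = -17.80%.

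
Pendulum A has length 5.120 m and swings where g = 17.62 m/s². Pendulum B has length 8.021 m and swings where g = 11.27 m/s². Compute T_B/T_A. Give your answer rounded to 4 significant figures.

1.565

T = 2π√(L/g), so T_B/T_A = √((L_B/g_B)/(L_A/g_A)) = √((8.021/11.27)/(5.120/17.62)) = 1.565.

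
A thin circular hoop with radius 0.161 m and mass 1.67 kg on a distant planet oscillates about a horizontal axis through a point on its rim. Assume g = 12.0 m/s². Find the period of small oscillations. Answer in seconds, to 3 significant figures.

1.03 s

I_cm = mr² = 0.04329 kg·m². The pivot is at distance d = 0.161 m from the centre of mass.
By the parallel-axis theorem, I = I_cm + md² = 0.04329 + 0.04329 = 0.08658 kg·m².
T = 2π√(I/(mgd)) = 2π√(0.08658/(1.67 × 12.0 × 0.161)) = 1.03 s.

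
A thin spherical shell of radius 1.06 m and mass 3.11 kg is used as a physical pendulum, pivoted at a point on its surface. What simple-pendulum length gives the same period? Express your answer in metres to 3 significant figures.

1.77 m

The equivalent simple-pendulum length is L_eq = I/(md), where I is about the pivot and d = 1.060 m.
I_cm = (2/3)mR² = 2.330 kg·m², so I = I_cm + md² = 2.330 + 3.494 = 5.824 kg·m².
L_eq = 5.824/(3.11 × 1.060) = 1.77 m.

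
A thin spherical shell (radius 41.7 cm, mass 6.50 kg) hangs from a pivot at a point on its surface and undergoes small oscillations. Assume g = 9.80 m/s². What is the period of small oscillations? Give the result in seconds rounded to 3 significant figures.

1.67 s

I_cm = (2/3)mr² = 0.7535 kg·m². The pivot is at distance d = 0.417 m from the centre of mass.
By the parallel-axis theorem, I = I_cm + md² = 0.7535 + 1.130 = 1.884 kg·m².
T = 2π√(I/(mgd)) = 2π√(1.884/(6.50 × 9.80 × 0.417)) = 1.67 s.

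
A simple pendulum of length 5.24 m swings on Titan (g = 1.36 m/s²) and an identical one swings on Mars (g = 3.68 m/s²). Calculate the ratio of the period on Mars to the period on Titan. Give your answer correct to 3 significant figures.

0.608

T ∝ 1/√g, so T₂/T₁ = √(g₁/g₂) = √(1.36/3.68) = 0.608.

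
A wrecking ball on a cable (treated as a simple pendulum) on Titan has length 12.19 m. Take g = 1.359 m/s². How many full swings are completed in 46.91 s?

T = 2π√(L/g) = 2π√(12.19/1.359) = 18.818 s.
Number of complete oscillations = ⌊46.91/18.818⌋ = ⌊2.4928⌋ = 2.

2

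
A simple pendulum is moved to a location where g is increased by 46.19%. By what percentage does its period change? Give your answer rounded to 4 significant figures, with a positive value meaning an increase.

-17.29%

T ∝ 1/√g, so T'/T = 1/√(1.4619) = 0.82707.
Percentage change in T = (0.82707 − 1) × 100% = -17.29%.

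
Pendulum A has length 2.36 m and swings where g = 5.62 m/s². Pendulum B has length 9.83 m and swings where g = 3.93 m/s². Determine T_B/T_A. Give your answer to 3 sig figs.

2.44

T = 2π√(L/g), so T_B/T_A = √((L_B/g_B)/(L_A/g_A)) = √((9.83/3.93)/(2.36/5.62)) = 2.44.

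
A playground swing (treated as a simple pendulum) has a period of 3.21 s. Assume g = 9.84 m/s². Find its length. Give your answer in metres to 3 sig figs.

From T = 2π√(L/g), L = gT²/(4π²) = 9.84 × 3.210²/(4π²) = 2.57 m.

2.57 m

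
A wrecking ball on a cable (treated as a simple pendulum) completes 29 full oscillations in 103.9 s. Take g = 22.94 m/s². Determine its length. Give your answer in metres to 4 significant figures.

7.459 m

T = 103.9/29 = 3.5828 s.
From T = 2π√(L/g), L = gT²/(4π²) = 22.94 × 3.5828²/(4π²) = 7.459 m.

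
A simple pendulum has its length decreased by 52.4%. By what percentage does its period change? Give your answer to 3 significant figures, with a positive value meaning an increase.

-31.0%

T ∝ √L, so T'/T = √(0.4760) = 0.6899.
Percentage change in T = (0.6899 − 1) × 100% = -31.0%.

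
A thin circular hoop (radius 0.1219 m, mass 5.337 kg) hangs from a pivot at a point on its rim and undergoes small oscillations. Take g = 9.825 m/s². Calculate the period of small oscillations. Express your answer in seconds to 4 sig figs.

I_cm = mr² = 0.079306 kg·m². The pivot is at distance d = 0.1219 m from the centre of mass.
By the parallel-axis theorem, I = I_cm + md² = 0.079306 + 0.079306 = 0.15861 kg·m².
T = 2π√(I/(mgd)) = 2π√(0.15861/(5.337 × 9.825 × 0.1219)) = 0.9898 s.

0.9898 s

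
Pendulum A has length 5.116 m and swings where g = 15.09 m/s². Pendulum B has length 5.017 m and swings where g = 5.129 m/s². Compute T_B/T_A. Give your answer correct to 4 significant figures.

1.699

T = 2π√(L/g), so T_B/T_A = √((L_B/g_B)/(L_A/g_A)) = √((5.017/5.129)/(5.116/15.09)) = 1.699.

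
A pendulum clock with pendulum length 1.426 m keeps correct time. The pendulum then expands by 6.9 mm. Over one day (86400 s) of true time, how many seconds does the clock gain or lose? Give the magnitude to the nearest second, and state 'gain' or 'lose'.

T ∝ √L, so T'/T = √(1.43290/1.426) = 1.00242.
In 86400 s of true time the clock registers 86400/1.00242 = 86191.7 s, so it loses 208 s.

lose 208 s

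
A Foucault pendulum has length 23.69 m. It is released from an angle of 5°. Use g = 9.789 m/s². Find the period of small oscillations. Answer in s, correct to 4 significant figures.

9.774 s

T = 2π√(L/g) = 2π√(23.69/9.789) = 2π × 1.5557 = 9.774 s.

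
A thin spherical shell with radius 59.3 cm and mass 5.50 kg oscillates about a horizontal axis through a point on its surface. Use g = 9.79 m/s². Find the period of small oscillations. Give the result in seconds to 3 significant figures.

I_cm = (2/3)mr² = 1.289 kg·m². The pivot is at distance d = 0.593 m from the centre of mass.
By the parallel-axis theorem, I = I_cm + md² = 1.289 + 1.934 = 3.223 kg·m².
T = 2π√(I/(mgd)) = 2π√(3.223/(5.50 × 9.79 × 0.593)) = 2.00 s.

2.00 s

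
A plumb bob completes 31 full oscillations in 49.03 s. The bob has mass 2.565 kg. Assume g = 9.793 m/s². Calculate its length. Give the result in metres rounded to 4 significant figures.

0.6205 m

T = 49.03/31 = 1.5816 s.
From T = 2π√(L/g), L = gT²/(4π²) = 9.793 × 1.5816²/(4π²) = 0.6205 m.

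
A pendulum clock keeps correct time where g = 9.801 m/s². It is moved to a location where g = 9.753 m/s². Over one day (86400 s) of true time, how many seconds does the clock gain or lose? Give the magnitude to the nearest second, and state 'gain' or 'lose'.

lose 212 s

The clock's period scales as T ∝ 1/√g, so T'/T = √(9.801/9.753) = 1.00246.
In 86400 s of true time the clock registers 86400/1.00246 = 86188.2 s, so it loses 212 s.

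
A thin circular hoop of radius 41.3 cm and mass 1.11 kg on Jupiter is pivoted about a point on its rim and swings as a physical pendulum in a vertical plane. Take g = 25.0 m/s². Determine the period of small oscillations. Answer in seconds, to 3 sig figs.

I_cm = mr² = 0.1893 kg·m². The pivot is at distance d = 0.413 m from the centre of mass.
By the parallel-axis theorem, I = I_cm + md² = 0.1893 + 0.1893 = 0.3787 kg·m².
T = 2π√(I/(mgd)) = 2π√(0.3787/(1.11 × 25.0 × 0.413)) = 1.14 s.

1.14 s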